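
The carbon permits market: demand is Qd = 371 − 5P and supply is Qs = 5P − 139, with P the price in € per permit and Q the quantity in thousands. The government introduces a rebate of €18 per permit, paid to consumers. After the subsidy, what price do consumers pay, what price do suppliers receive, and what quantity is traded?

Without the subsidy, 371 − 5P = 5P − 139 gives 10P = 510, so P* = €51 and Q* = 116.
With a per-unit subsidy paid to consumers, each effectively pays P − 18, so demand becomes Qd = 371 − 5(P − 18).
Solving gives Q = 161 with consumers paying €42 and suppliers receiving €60 (the €18 wedge).

Consumers pay €42; suppliers receive €60; quantity = 161.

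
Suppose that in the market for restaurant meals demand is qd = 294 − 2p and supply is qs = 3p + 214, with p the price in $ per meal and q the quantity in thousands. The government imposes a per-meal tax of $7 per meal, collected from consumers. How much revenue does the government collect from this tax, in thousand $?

Tax revenue = $1775.2 thousand.

Without the tax, 294 − 2p = 3p + 214 gives 5p = 80, so p* = $16 and q* = 262.
With the tax collected from consumers, demand (in seller-price terms) shifts: qd = 294 − 2(p + 7).
Solving gives q = 253.6 with consumers paying $20.2 and producers receiving $13.2 (the $7 wedge).
Revenue = t · Q = 7 · 253.6 = $1775.2.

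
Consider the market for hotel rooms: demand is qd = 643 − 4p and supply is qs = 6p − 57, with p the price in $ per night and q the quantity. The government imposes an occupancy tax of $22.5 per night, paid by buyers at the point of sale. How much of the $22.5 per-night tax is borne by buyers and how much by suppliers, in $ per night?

Buyers bear $13.5 per night; suppliers bear $9 per night.

Without the tax, 643 − 4p = 6p − 57 gives 10p = 700, so p* = $70 and q* = 363.
With the tax collected from buyers, demand (in seller-price terms) shifts: qd = 643 − 4(p + 22.5).
New equilibrium: buyers pay $83.5, suppliers receive $61, q = 309. (Wedge: pb − ps = 22.5.)
Burden on buyers: $13.5; on suppliers: $9. (They sum to $22.5.)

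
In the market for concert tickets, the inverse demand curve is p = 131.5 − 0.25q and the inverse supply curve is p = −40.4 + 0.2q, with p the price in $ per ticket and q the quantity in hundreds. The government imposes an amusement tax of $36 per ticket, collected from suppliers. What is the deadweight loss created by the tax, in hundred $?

Deadweight loss = $1440 hundred.

Inverting to q(p) form: qd = 526 − 4p; qs = 5p + 202.
Without the tax, 526 − 4p = 5p + 202 gives 9p = 324, so p* = $36 and q* = 382.
With the tax collected from suppliers, supply shifts: qs = 5(p − 36) + 202.
Solving gives q = 302 with buyers paying $56 and suppliers receiving $20 (the $36 wedge).
Quantity falls by |ΔQ| = |382 − 302| = 80.
DWL = ½ · t · |ΔQ| = ½ · 36 · 80 = $1440.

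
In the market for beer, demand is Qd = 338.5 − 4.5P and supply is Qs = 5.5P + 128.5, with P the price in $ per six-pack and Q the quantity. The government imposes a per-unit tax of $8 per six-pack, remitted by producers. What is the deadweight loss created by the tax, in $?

Deadweight loss = $79.2.

Before the tax: set 338.5 − 4.5P = 5.5P + 128.5 → P* = $21, Q* = 244.
With the tax collected from producers, supply shifts: Qs = 5.5(P − 8) + 128.5.
New equilibrium: buyers pay $25.4, producers receive $17.4, Q = 224.2. (Wedge: Pb − Ps = 8.)
Quantity falls by |ΔQ| = |244 − 224.2| = 19.8.
DWL = ½ · t · |ΔQ| = ½ · 8 · 19.8 = $79.2.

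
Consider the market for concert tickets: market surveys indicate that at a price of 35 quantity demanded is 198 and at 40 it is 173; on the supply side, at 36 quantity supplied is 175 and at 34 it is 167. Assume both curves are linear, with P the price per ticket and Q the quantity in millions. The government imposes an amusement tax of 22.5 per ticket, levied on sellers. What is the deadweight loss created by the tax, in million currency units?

Demand slope: (173 − 198)/(40 − 35) = -5, so Qd = 373 − 5P.
Supply slope: (167 − 175)/(34 − 36) = 4, so Qs = 4P + 31.
Before the tax: set 373 − 5P = 4P + 31 → P* = 38, Q* = 183.
With the tax collected from sellers, supply shifts: Qs = 4(P − 22.5) + 31.
New equilibrium: buyers pay 48, sellers receive 25.5, Q = 133. (Wedge: Pb − Ps = 22.5.)
Quantity falls by |ΔQ| = |183 − 133| = 50.
DWL = ½ · t · |ΔQ| = ½ · 22.5 · 50 = 562.5.

Deadweight loss = 562.5 million.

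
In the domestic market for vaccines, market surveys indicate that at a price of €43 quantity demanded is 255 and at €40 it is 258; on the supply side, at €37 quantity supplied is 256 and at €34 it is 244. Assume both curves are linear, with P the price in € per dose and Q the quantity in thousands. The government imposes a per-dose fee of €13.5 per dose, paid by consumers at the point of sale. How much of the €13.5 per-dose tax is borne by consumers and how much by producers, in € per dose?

Demand slope: (258 − 255)/(40 − 43) = -1, so Qd = 298 − P.
Supply slope: (244 − 256)/(34 − 37) = 4, so Qs = 4P + 108.
Before the tax: set 298 − P = 4P + 108 → P* = €38, Q* = 260.
With the tax collected from consumers, demand (in seller-price terms) shifts: Qd = 298 − (P + 13.5).
New equilibrium: consumers pay €48.8, producers receive €35.3, Q = 249.2. (Wedge: Pb − Ps = 13.5.)
Burden on consumers: €10.8; on producers: €2.7. (They sum to €13.5.)
The less price-elastic side of the market bears the larger share of a per-unit tax.

Consumers bear €10.8 per dose; producers bear €2.7 per dose.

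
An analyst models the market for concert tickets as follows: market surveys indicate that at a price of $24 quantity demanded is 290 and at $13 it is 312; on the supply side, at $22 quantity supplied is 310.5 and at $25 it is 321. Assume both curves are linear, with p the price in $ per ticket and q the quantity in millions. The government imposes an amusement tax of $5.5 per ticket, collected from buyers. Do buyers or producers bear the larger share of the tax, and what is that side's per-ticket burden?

Demand slope: (312 − 290)/(13 − 24) = -2, so qd = 338 − 2p.
Supply slope: (321 − 310.5)/(25 − 22) = 3.5, so qs = 3.5p + 233.5.
Before the tax: set 338 − 2p = 3.5p + 233.5 → p* = $19, q* = 300.
With the tax collected from buyers, demand (in seller-price terms) shifts: qd = 338 − 2(p + 5.5).
New equilibrium: buyers pay $22.5, producers receive $17, q = 293. (Wedge: pb − ps = 5.5.)
Per-ticket burden: buyers $3.5, producers $2.
Buyers take the larger share because demand is less price-elastic here (demand slope 2 vs supply slope 3.5).

Buyers bear the larger share: $3.5 per ticket.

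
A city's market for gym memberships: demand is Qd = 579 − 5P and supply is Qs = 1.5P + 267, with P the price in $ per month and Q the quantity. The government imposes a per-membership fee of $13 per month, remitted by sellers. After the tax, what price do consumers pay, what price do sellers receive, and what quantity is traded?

Consumers pay $51; sellers receive $38; quantity = 324.

Without the tax, 579 − 5P = 1.5P + 267 gives 6.5P = 312, so P* = $48 and Q* = 339.
With the tax collected from sellers, supply shifts: Qs = 1.5(P − 13) + 267.
New equilibrium: consumers pay $51, sellers receive $38, Q = 324. (Wedge: Pb − Ps = 13.)
The less price-elastic side of the market bears the larger share of a per-unit tax.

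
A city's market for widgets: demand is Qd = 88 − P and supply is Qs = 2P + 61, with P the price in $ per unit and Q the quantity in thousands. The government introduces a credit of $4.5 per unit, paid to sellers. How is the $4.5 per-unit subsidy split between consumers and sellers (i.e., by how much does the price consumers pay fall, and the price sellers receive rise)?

Consumers gain $3 per unit; sellers gain $1.5 per unit.

Without the subsidy, 88 − P = 2P + 61 gives 3P = 27, so P* = $9 and Q* = 79.
With a per-unit subsidy paid to sellers, each receives P + 4.5 per unit sold, so supply becomes Qs = 2(P + 4.5) + 61.
New equilibrium: consumers pay $6, sellers receive $10.5, Q = 82. (Wedge: Pb − Ps = −4.5.)
Gain to consumers: $3; to sellers: $1.5. (They sum to $4.5.)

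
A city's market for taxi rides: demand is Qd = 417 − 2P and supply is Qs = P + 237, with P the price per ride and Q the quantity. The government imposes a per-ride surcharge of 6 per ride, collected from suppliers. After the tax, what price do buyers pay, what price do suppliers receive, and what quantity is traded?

Before the tax: set 417 − 2P = P + 237 → P* = 60, Q* = 297.
With the tax collected from suppliers, supply shifts: Qs = (P − 6) + 237.
New equilibrium: buyers pay 62, suppliers receive 56, Q = 293. (Wedge: Pb − Ps = 6.)

Buyers pay 62; suppliers receive 56; quantity = 293.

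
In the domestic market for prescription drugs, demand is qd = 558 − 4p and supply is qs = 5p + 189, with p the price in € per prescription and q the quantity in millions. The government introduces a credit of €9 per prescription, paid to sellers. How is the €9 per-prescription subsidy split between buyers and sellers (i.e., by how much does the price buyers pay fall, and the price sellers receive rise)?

Buyers gain €5 per prescription; sellers gain €4 per prescription.

Before the subsidy: set 558 − 4p = 5p + 189 → p* = €41, q* = 394.
With a per-unit subsidy paid to sellers, each receives p + 9 per unit sold, so supply becomes qs = 5(p + 9) + 189.
Solving gives q = 414 with buyers paying €36 and sellers receiving €45 (the €9 wedge).
Gain to buyers: €5; to sellers: €4. (They sum to €9.)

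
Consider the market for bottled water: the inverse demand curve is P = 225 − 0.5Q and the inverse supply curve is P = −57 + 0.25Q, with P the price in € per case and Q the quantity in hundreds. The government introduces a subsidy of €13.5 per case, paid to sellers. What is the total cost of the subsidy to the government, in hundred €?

Inverting to Q(P) form: Qd = 450 − 2P; Qs = 4P + 228.
Without the subsidy, 450 − 2P = 4P + 228 gives 6P = 222, so P* = €37 and Q* = 376.
With a per-unit subsidy paid to sellers, each receives P + 13.5 per unit sold, so supply becomes Qs = 4(P + 13.5) + 228.
Solving gives Q = 394 with buyers paying €28 and sellers receiving €41.5 (the €13.5 wedge).
Outlay = t · Q = 13.5 · 394 = €5319.

Government outlay = €5319 hundred.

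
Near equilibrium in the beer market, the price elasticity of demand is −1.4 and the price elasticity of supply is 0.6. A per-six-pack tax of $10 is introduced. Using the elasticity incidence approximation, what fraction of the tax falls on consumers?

Incidence ratio: consumers' share ≈ εs / (εs + |εd|) = 0.6 / (0.6 + 1.4) = 0.3.
Supply is the less elastic side, so consumers bear the smaller share.

Consumers' share ≈ 0.3.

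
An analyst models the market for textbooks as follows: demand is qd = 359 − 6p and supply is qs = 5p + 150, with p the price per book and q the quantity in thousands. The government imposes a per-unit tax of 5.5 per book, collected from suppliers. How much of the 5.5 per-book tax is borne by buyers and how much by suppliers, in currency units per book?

Buyers bear 2.5 per book; suppliers bear 3 per book.

Before the tax: set 359 − 6p = 5p + 150 → p* = 19, q* = 245.
With the tax collected from suppliers, supply shifts: qs = 5(p − 5.5) + 150.
New equilibrium: buyers pay 21.5, suppliers receive 16, q = 230. (Wedge: pb − ps = 5.5.)
Burden on buyers: 2.5; on suppliers: 3. (They sum to 5.5.)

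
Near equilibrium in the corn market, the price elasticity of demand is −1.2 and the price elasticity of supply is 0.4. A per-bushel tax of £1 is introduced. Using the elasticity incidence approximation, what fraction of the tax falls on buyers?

Buyers' share ≈ 0.25.

Incidence ratio: buyers' share ≈ εs / (εs + |εd|) = 0.4 / (0.4 + 1.2) = 0.25.
Supply is the less elastic side, so buyers bear the smaller share.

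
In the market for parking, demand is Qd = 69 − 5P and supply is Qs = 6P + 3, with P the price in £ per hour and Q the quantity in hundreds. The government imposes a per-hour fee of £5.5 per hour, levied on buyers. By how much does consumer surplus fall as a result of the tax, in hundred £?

Without the tax, 69 − 5P = 6P + 3 gives 11P = 66, so P* = £6 and Q* = 39.
With the tax collected from buyers, demand (in seller-price terms) shifts: Qd = 69 − 5(P + 5.5).
Solving gives Q = 24 with buyers paying £9 and producers receiving £3.5 (the £5.5 wedge).
ΔCS is the trapezoid between Q = 24 and Q = 39 of height £3: ½ · (39 + 24) · 3 = £94.5.

Consumer surplus falls by £94.5 hundred.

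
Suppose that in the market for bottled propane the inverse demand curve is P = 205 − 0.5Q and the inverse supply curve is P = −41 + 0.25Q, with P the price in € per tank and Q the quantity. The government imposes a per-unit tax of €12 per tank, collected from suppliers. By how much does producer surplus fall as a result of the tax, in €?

Rewrite in direct form: Qd = 410 − 2P and Qs = 4P + 164.
Without the tax, 410 − 2P = 4P + 164 gives 6P = 246, so P* = €41 and Q* = 328.
With the tax collected from suppliers, supply shifts: Qs = 4(P − 12) + 164.
Solving gives Q = 312 with consumers paying €49 and suppliers receiving €37 (the €12 wedge).
ΔPS is the trapezoid between Q = 312 and Q = 328 of height €4: ½ · (328 + 312) · 4 = €1280.

Producer surplus falls by €1280.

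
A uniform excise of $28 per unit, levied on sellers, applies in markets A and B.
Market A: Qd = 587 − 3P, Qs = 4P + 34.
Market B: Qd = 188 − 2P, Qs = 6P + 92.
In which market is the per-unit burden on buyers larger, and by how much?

Market A: pre-tax P* = $79, Q* = 350; post-tax Q = 302; per-unit burden on buyers = $16.
Market B: pre-tax P* = $12, Q* = 164; post-tax Q = 122; per-unit burden on buyers = $21.
Difference: $16 vs $21 → market B is larger by $5.

Market B, by $5.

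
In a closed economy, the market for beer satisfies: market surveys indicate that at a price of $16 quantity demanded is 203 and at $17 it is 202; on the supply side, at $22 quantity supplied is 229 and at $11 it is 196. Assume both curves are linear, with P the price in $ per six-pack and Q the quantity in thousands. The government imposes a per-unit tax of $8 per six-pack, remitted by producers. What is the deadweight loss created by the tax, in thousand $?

Deadweight loss = $24 thousand.

Demand slope: (202 − 203)/(17 − 16) = -1, so Qd = 219 − P.
Supply slope: (196 − 229)/(11 − 22) = 3, so Qs = 3P + 163.
Without the tax, 219 − P = 3P + 163 gives 4P = 56, so P* = $14 and Q* = 205.
With the tax collected from producers, supply shifts: Qs = 3(P − 8) + 163.
Solving gives Q = 199 with consumers paying $20 and producers receiving $12 (the $8 wedge).
Quantity falls by |ΔQ| = |205 − 199| = 6.
DWL = ½ · t · |ΔQ| = ½ · 8 · 6 = $24.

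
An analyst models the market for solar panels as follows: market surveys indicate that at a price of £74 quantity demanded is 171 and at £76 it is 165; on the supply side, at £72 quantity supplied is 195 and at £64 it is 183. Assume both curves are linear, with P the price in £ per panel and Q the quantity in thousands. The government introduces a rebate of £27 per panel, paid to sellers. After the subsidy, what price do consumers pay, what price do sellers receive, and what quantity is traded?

Consumers pay £59; sellers receive £86; quantity = 216.

Demand slope: (165 − 171)/(76 − 74) = -3, so Qd = 393 − 3P.
Supply slope: (183 − 195)/(64 − 72) = 1.5, so Qs = 1.5P + 87.
Before the subsidy: set 393 − 3P = 1.5P + 87 → P* = £68, Q* = 189.
With a per-unit subsidy paid to sellers, each receives P + 27 per unit sold, so supply becomes Qs = 1.5(P + 27) + 87.
New equilibrium: consumers pay £59, sellers receive £86, Q = 216. (Wedge: Pb − Ps = −27.)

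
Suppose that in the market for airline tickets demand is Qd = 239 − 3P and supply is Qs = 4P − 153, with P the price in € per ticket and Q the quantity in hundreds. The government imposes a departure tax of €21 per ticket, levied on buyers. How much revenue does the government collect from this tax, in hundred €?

Tax revenue = €735 hundred.

Before the tax: set 239 − 3P = 4P − 153 → P* = €56, Q* = 71.
With the tax collected from buyers, demand (in seller-price terms) shifts: Qd = 239 − 3(P + 21).
Solving gives Q = 35 with buyers paying €68 and producers receiving €47 (the €21 wedge).
Revenue = t · Q = 21 · 35 = €735.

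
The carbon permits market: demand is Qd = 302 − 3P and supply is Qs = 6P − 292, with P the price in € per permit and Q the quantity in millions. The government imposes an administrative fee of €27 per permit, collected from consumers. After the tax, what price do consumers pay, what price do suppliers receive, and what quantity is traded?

Consumers pay €84; suppliers receive €57; quantity = 50.

Before the tax: set 302 − 3P = 6P − 292 → P* = €66, Q* = 104.
With the tax collected from consumers, demand (in seller-price terms) shifts: Qd = 302 − 3(P + 27).
Solving gives Q = 50 with consumers paying €84 and suppliers receiving €57 (the €27 wedge).
The less price-elastic side of the market bears the larger share of a per-unit tax.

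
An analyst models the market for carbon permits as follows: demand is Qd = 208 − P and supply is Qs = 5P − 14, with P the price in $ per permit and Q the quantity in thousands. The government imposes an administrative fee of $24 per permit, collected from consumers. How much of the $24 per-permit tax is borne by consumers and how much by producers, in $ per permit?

Consumers bear $20 per permit; producers bear $4 per permit.

Without the tax, 208 − P = 5P − 14 gives 6P = 222, so P* = $37 and Q* = 171.
With the tax collected from consumers, demand (in seller-price terms) shifts: Qd = 208 − (P + 24).
Solving gives Q = 151 with consumers paying $57 and producers receiving $33 (the $24 wedge).
Burden on consumers: $20; on producers: $4. (They sum to $24.)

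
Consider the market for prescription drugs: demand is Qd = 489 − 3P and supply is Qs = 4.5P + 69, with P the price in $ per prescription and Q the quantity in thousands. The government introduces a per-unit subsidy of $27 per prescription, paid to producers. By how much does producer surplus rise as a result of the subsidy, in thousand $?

Producer surplus rises by $3729.24 thousand.

Without the subsidy, 489 − 3P = 4.5P + 69 gives 7.5P = 420, so P* = $56 and Q* = 321.
With a per-unit subsidy paid to producers, each receives P + 27 per unit sold, so supply becomes Qs = 4.5(P + 27) + 69.
New equilibrium: consumers pay $39.8, producers receive $66.8, Q = 369.6. (Wedge: Pb − Ps = −27.)
ΔPS is the trapezoid between Q = 369.6 and Q = 321 of height $10.8: ½ · (321 + 369.6) · 10.8 = $3729.24.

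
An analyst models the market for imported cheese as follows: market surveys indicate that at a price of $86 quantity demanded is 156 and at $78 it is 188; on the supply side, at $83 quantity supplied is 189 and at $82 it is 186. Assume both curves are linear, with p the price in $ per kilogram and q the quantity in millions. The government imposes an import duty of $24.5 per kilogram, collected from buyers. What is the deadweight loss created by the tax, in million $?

Deadweight loss = $514.5 million.

Demand slope: (188 − 156)/(78 − 86) = -4, so qd = 500 − 4p.
Supply slope: (186 − 189)/(82 − 83) = 3, so qs = 3p − 60.
Without the tax, 500 − 4p = 3p − 60 gives 7p = 560, so p* = $80 and q* = 180.
With the tax collected from buyers, demand (in seller-price terms) shifts: qd = 500 − 4(p + 24.5).
Solving gives q = 138 with buyers paying $90.5 and producers receiving $66 (the $24.5 wedge).
Quantity falls by |ΔQ| = |180 − 138| = 42.
DWL = ½ · t · |ΔQ| = ½ · 24.5 · 42 = $514.5.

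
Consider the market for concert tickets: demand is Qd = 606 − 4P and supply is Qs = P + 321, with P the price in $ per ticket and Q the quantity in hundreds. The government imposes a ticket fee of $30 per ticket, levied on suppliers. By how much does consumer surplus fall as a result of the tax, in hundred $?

Consumer surplus falls by $2196 hundred.

Without the tax, 606 − 4P = P + 321 gives 5P = 285, so P* = $57 and Q* = 378.
With the tax collected from suppliers, supply shifts: Qs = (P − 30) + 321.
Solving gives Q = 354 with buyers paying $63 and suppliers receiving $33 (the $30 wedge).
ΔCS is the trapezoid between Q = 354 and Q = 378 of height $6: ½ · (378 + 354) · 6 = $2196.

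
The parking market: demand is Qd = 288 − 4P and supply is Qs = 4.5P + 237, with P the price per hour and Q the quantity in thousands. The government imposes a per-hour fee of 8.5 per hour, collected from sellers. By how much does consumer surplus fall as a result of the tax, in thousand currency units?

Consumer surplus falls by 1147.5 thousand.

Without the tax, 288 − 4P = 4.5P + 237 gives 8.5P = 51, so P* = 6 and Q* = 264.
With the tax collected from sellers, supply shifts: Qs = 4.5(P − 8.5) + 237.
New equilibrium: consumers pay 10.5, sellers receive 2, Q = 246. (Wedge: Pb − Ps = 8.5.)
ΔCS is the trapezoid between Q = 246 and Q = 264 of height 4.5: ½ · (264 + 246) · 4.5 = 1147.5.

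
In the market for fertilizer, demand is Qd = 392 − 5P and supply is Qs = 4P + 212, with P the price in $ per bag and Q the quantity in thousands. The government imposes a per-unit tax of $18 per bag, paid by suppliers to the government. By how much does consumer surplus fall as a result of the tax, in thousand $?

Consumer surplus falls by $2176 thousand.

Before the tax: set 392 − 5P = 4P + 212 → P* = $20, Q* = 292.
With the tax collected from suppliers, supply shifts: Qs = 4(P − 18) + 212.
Solving gives Q = 252 with buyers paying $28 and suppliers receiving $10 (the $18 wedge).
ΔCS is the trapezoid between Q = 252 and Q = 292 of height $8: ½ · (292 + 252) · 8 = $2176.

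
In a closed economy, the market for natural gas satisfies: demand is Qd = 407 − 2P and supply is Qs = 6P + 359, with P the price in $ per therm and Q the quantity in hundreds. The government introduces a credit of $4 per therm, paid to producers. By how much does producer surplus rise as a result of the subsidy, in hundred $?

Producer surplus rises by $398 hundred.

Without the subsidy, 407 − 2P = 6P + 359 gives 8P = 48, so P* = $6 and Q* = 395.
With a per-unit subsidy paid to producers, each receives P + 4 per unit sold, so supply becomes Qs = 6(P + 4) + 359.
Solving gives Q = 401 with consumers paying $3 and producers receiving $7 (the $4 wedge).
ΔPS is the trapezoid between Q = 401 and Q = 395 of height $1: ½ · (395 + 401) · 1 = $398.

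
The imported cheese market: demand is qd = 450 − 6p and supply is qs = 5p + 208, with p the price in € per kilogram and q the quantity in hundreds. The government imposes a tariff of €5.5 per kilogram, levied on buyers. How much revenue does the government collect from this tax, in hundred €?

Before the tax: set 450 − 6p = 5p + 208 → p* = €22, q* = 318.
With the tax collected from buyers, demand (in seller-price terms) shifts: qd = 450 − 6(p + 5.5).
New equilibrium: buyers pay €24.5, suppliers receive €19, q = 303. (Wedge: pb − ps = 5.5.)
Revenue = t · Q = 5.5 · 303 = €1666.5.

Tax revenue = €1666.5 hundred.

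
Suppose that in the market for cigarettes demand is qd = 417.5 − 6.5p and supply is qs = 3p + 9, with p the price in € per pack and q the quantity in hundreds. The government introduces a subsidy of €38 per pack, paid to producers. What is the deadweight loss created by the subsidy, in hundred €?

Without the subsidy, 417.5 − 6.5p = 3p + 9 gives 9.5p = 408.5, so p* = €43 and q* = 138.
With a per-unit subsidy paid to producers, each receives p + 38 per unit sold, so supply becomes qs = 3(p + 38) + 9.
Solving gives q = 216 with buyers paying €31 and producers receiving €69 (the €38 wedge).
Quantity rises by |ΔQ| = |138 − 216| = 78.
DWL = ½ · t · |ΔQ| = ½ · 38 · 78 = €1482.

Deadweight loss = €1482 hundred.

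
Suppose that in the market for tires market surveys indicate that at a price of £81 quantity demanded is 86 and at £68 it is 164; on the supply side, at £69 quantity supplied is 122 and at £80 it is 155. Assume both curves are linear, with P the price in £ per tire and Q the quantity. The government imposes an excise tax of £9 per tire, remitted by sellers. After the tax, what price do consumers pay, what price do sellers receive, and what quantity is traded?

Consumers pay £76; sellers receive £67; quantity = 116.

Demand slope: (164 − 86)/(68 − 81) = -6, so Qd = 572 − 6P.
Supply slope: (155 − 122)/(80 − 69) = 3, so Qs = 3P − 85.
Without the tax, 572 − 6P = 3P − 85 gives 9P = 657, so P* = £73 and Q* = 134.
With the tax collected from sellers, supply shifts: Qs = 3(P − 9) − 85.
Solving gives Q = 116 with consumers paying £76 and sellers receiving £67 (the £9 wedge).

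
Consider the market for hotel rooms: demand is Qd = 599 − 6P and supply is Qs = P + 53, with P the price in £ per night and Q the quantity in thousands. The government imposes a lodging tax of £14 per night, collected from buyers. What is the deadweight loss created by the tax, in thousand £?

Before the tax: set 599 − 6P = P + 53 → P* = £78, Q* = 131.
With the tax collected from buyers, demand (in seller-price terms) shifts: Qd = 599 − 6(P + 14).
Solving gives Q = 119 with buyers paying £80 and sellers receiving £66 (the £14 wedge).
Quantity falls by |ΔQ| = |131 − 119| = 12.
DWL = ½ · t · |ΔQ| = ½ · 14 · 12 = £84.

Deadweight loss = £84 thousand.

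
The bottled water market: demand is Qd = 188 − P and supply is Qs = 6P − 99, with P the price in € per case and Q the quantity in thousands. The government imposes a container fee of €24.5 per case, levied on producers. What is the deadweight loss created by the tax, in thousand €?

Without the tax, 188 − P = 6P − 99 gives 7P = 287, so P* = €41 and Q* = 147.
With the tax collected from producers, supply shifts: Qs = 6(P − 24.5) − 99.
New equilibrium: buyers pay €62, producers receive €37.5, Q = 126. (Wedge: Pb − Ps = 24.5.)
Quantity falls by |ΔQ| = |147 − 126| = 21.
DWL = ½ · t · |ΔQ| = ½ · 24.5 · 21 = €257.25.

Deadweight loss = €257.25 thousand.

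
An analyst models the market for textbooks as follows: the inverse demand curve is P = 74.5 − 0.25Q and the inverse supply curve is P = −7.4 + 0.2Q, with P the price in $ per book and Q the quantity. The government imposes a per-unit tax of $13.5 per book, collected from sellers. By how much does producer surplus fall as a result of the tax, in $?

Inverting to Q(P) form: Qd = 298 − 4P; Qs = 5P + 37.
Before the tax: set 298 − 4P = 5P + 37 → P* = $29, Q* = 182.
With the tax collected from sellers, supply shifts: Qs = 5(P − 13.5) + 37.
New equilibrium: consumers pay $36.5, sellers receive $23, Q = 152. (Wedge: Pb − Ps = 13.5.)
ΔPS is the trapezoid between Q = 152 and Q = 182 of height $6: ½ · (182 + 152) · 6 = $1002.

Producer surplus falls by $1002.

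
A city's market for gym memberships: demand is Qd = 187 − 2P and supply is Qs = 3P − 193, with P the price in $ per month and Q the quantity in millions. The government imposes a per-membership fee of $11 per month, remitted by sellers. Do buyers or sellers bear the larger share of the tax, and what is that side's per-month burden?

Before the tax: set 187 − 2P = 3P − 193 → P* = $76, Q* = 35.
With the tax collected from sellers, supply shifts: Qs = 3(P − 11) − 193.
New equilibrium: buyers pay $82.6, sellers receive $71.6, Q = 21.8. (Wedge: Pb − Ps = 11.)
Per-month burden: buyers $6.6, sellers $4.4.
Buyers take the larger share because demand is less price-elastic here (demand slope 2 vs supply slope 3).
The less price-elastic side of the market bears the larger share of a per-unit tax.

Buyers bear the larger share: $6.6 per month.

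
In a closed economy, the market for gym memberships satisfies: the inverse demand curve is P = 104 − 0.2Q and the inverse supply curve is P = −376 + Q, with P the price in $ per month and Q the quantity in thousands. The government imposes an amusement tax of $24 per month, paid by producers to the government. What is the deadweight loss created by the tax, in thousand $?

Deadweight loss = $240 thousand.

Inverting to Q(P) form: Qd = 520 − 5P; Qs = P + 376.
Without the tax, 520 − 5P = P + 376 gives 6P = 144, so P* = $24 and Q* = 400.
With the tax collected from producers, supply shifts: Qs = (P − 24) + 376.
New equilibrium: buyers pay $28, producers receive $4, Q = 380. (Wedge: Pb − Ps = 24.)
Quantity falls by |ΔQ| = |400 − 380| = 20.
DWL = ½ · t · |ΔQ| = ½ · 24 · 20 = $240.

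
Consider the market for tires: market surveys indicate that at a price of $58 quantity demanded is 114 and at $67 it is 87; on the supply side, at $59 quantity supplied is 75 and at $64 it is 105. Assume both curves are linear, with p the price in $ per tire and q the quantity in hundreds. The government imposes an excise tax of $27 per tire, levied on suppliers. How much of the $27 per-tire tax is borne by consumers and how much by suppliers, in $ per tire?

Consumers bear $18 per tire; suppliers bear $9 per tire.

Demand slope: (87 − 114)/(67 − 58) = -3, so qd = 288 − 3p.
Supply slope: (105 − 75)/(64 − 59) = 6, so qs = 6p − 279.
Without the tax, 288 − 3p = 6p − 279 gives 9p = 567, so p* = $63 and q* = 99.
With the tax collected from suppliers, supply shifts: qs = 6(p − 27) − 279.
Solving gives q = 45 with consumers paying $81 and suppliers receiving $54 (the $27 wedge).
Burden on consumers: $18; on suppliers: $9. (They sum to $27.)
The less price-elastic side of the market bears the larger share of a per-unit tax.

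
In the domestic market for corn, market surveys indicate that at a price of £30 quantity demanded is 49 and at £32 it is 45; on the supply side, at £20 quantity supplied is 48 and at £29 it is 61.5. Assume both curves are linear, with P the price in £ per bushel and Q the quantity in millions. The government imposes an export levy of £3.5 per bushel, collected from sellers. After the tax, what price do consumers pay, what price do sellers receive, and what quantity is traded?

Consumers pay £27.5; sellers receive £24; quantity = 54.

Demand slope: (45 − 49)/(32 − 30) = -2, so Qd = 109 − 2P.
Supply slope: (61.5 − 48)/(29 − 20) = 1.5, so Qs = 1.5P + 18.
Without the tax, 109 − 2P = 1.5P + 18 gives 3.5P = 91, so P* = £26 and Q* = 57.
With the tax collected from sellers, supply shifts: Qs = 1.5(P − 3.5) + 18.
Solving gives Q = 54 with consumers paying £27.5 and sellers receiving £24 (the £3.5 wedge).
The less price-elastic side of the market bears the larger share of a per-unit tax.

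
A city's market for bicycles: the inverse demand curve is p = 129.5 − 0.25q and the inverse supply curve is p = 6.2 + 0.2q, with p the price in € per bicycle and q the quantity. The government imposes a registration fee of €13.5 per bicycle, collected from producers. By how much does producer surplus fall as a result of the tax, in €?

Producer surplus falls by €1554.

Inverting to q(p) form: qd = 518 − 4p; qs = 5p − 31.
Before the tax: set 518 − 4p = 5p − 31 → p* = €61, q* = 274.
With the tax collected from producers, supply shifts: qs = 5(p − 13.5) − 31.
New equilibrium: consumers pay €68.5, producers receive €55, q = 244. (Wedge: pb − ps = 13.5.)
ΔPS is the trapezoid between Q = 244 and Q = 274 of height €6: ½ · (274 + 244) · 6 = €1554.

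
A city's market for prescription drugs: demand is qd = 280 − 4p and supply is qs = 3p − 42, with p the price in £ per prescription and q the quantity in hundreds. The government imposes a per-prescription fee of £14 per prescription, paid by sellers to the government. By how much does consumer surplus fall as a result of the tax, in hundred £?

Before the tax: set 280 − 4p = 3p − 42 → p* = £46, q* = 96.
With the tax collected from sellers, supply shifts: qs = 3(p − 14) − 42.
New equilibrium: buyers pay £52, sellers receive £38, q = 72. (Wedge: pb − ps = 14.)
ΔCS is the trapezoid between Q = 72 and Q = 96 of height £6: ½ · (96 + 72) · 6 = £504.

Consumer surplus falls by £504 hundred.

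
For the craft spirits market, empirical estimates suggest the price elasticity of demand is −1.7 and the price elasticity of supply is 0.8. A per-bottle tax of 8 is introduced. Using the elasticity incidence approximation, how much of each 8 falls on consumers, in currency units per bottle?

Consumers bear ≈ 2.56 per bottle.

Incidence ratio: consumers' share ≈ εs / (εs + |εd|) = 0.8 / (0.8 + 1.7) = 0.32.
So consumers bear ≈ 0.32 × 8 = 2.56; suppliers bear 5.44.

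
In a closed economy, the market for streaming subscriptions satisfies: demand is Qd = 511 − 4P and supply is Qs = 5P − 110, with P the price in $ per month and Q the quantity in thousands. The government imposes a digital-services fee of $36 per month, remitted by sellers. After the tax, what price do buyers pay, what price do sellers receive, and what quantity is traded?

Without the tax, 511 − 4P = 5P − 110 gives 9P = 621, so P* = $69 and Q* = 235.
With the tax collected from sellers, supply shifts: Qs = 5(P − 36) − 110.
Solving gives Q = 155 with buyers paying $89 and sellers receiving $53 (the $36 wedge).
The less price-elastic side of the market bears the larger share of a per-unit tax.

Buyers pay $89; sellers receive $53; quantity = 155.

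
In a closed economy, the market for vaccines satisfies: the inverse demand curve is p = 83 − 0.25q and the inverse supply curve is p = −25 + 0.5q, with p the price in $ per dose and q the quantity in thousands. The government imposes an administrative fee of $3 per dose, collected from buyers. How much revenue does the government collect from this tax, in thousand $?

Tax revenue = $420 thousand.

Inverting to q(p) form: qd = 332 − 4p; qs = 2p + 50.
Without the tax, 332 − 4p = 2p + 50 gives 6p = 282, so p* = $47 and q* = 144.
With the tax collected from buyers, demand (in seller-price terms) shifts: qd = 332 − 4(p + 3).
New equilibrium: buyers pay $48, sellers receive $45, q = 140. (Wedge: pb − ps = 3.)
Revenue = t · Q = 3 · 140 = $420.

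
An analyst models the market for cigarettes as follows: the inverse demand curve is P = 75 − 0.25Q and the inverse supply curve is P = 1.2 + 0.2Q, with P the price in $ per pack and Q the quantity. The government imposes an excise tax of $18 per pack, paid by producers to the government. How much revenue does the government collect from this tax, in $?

Inverting to Q(P) form: Qd = 300 − 4P; Qs = 5P − 6.
Without the tax, 300 − 4P = 5P − 6 gives 9P = 306, so P* = $34 and Q* = 164.
With the tax collected from producers, supply shifts: Qs = 5(P − 18) − 6.
New equilibrium: buyers pay $44, producers receive $26, Q = 124. (Wedge: Pb − Ps = 18.)
Revenue = t · Q = 18 · 124 = $2232.

Tax revenue = $2232.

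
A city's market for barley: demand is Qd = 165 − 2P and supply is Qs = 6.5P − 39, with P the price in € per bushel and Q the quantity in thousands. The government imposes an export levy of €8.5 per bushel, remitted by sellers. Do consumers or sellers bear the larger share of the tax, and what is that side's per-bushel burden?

Without the tax, 165 − 2P = 6.5P − 39 gives 8.5P = 204, so P* = €24 and Q* = 117.
With the tax collected from sellers, supply shifts: Qs = 6.5(P − 8.5) − 39.
Solving gives Q = 104 with consumers paying €30.5 and sellers receiving €22 (the €8.5 wedge).
Per-bushel burden: consumers €6.5, sellers €2.
Consumers take the larger share because demand is less price-elastic here (demand slope 2 vs supply slope 6.5).
The less price-elastic side of the market bears the larger share of a per-unit tax.

Consumers bear the larger share: €6.5 per bushel.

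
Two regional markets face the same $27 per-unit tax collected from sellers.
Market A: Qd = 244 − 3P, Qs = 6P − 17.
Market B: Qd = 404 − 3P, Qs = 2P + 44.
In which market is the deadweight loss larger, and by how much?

Market A, by $291.6.

Market A: pre-tax P* = $29, Q* = 157; post-tax Q = 103; deadweight loss = $729.
Market B: pre-tax P* = $72, Q* = 188; post-tax Q = 155.6; deadweight loss = $437.4.
Difference: $729 vs $437.4 → market A is larger by $291.6.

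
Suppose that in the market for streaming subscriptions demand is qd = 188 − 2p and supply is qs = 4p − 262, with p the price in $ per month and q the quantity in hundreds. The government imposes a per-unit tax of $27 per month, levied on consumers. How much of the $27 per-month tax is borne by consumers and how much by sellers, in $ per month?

Without the tax, 188 − 2p = 4p − 262 gives 6p = 450, so p* = $75 and q* = 38.
With the tax collected from consumers, demand (in seller-price terms) shifts: qd = 188 − 2(p + 27).
New equilibrium: consumers pay $93, sellers receive $66, q = 2. (Wedge: pb − ps = 27.)
Burden on consumers: $18; on sellers: $9. (They sum to $27.)
The less price-elastic side of the market bears the larger share of a per-unit tax.

Consumers bear $18 per month; sellers bear $9 per month.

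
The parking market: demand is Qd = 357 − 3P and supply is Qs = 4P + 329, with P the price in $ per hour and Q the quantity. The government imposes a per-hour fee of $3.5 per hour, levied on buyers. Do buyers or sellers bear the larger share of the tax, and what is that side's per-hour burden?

Buyers bear the larger share: $2 per hour.

Without the tax, 357 − 3P = 4P + 329 gives 7P = 28, so P* = $4 and Q* = 345.
With the tax collected from buyers, demand (in seller-price terms) shifts: Qd = 357 − 3(P + 3.5).
Solving gives Q = 339 with buyers paying $6 and sellers receiving $2.5 (the $3.5 wedge).
Per-hour burden: buyers $2, sellers $1.5.
Buyers take the larger share because demand is less price-elastic here (demand slope 3 vs supply slope 4).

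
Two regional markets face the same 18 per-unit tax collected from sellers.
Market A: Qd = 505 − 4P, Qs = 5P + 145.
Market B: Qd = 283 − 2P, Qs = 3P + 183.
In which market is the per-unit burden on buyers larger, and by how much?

Market A: pre-tax P* = 40, Q* = 345; post-tax Q = 305; per-unit burden on buyers = 10.
Market B: pre-tax P* = 20, Q* = 243; post-tax Q = 221.4; per-unit burden on buyers = 10.8.
Difference: 10 vs 10.8 → market B is larger by 0.8.

Market B, by 0.8.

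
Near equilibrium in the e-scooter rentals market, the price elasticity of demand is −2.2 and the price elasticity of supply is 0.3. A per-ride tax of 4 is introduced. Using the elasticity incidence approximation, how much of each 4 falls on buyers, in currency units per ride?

Incidence ratio: buyers' share ≈ εs / (εs + |εd|) = 0.3 / (0.3 + 2.2) = 0.12.
So buyers bear ≈ 0.12 × 4 = 0.48; sellers bear 3.52.

Buyers bear ≈ 0.48 per ride.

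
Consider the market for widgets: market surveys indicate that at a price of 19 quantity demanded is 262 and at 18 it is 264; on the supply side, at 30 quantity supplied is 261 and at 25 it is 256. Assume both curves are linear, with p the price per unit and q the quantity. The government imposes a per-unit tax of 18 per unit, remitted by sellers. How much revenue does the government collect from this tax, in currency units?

Demand slope: (264 − 262)/(18 − 19) = -2, so qd = 300 − 2p.
Supply slope: (256 − 261)/(25 − 30) = 1, so qs = p + 231.
Before the tax: set 300 − 2p = p + 231 → p* = 23, q* = 254.
With the tax collected from sellers, supply shifts: qs = (p − 18) + 231.
Solving gives q = 242 with consumers paying 29 and sellers receiving 11 (the 18 wedge).
Revenue = t · Q = 18 · 242 = 4356.

Tax revenue = 4356.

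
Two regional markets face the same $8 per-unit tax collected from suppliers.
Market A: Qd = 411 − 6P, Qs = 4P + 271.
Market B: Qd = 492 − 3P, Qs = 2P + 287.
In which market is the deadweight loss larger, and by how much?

Market A: pre-tax P* = $14, Q* = 327; post-tax Q = 307.8; deadweight loss = $76.8.
Market B: pre-tax P* = $41, Q* = 369; post-tax Q = 359.4; deadweight loss = $38.4.
Difference: $76.8 vs $38.4 → market A is larger by $38.4.

Market A, by $38.4.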